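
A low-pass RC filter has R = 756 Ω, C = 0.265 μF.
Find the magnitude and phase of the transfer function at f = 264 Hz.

Step 1 — Angular frequency: ω = 2π·264 = 1659 rad/s.
Step 2 — Transfer function: H(jω) = 1/(1 + jωRC).
Step 3 — Denominator: 1 + jωRC = 1 + j·1659·756·2.65e-07 = 1 + j0.3323.
Step 4 — H = 0.9005 - j0.2993.
Step 5 — Magnitude: |H| = 0.949 (-0.5 dB); phase: φ = -18.4°.

|H| = 0.949 (-0.5 dB), φ = -18.4°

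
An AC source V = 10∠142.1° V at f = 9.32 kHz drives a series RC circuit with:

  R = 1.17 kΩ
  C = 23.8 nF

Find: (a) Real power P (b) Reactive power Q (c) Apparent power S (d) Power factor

Step 1 — Angular frequency: ω = 2π·f = 2π·9320 = 5.856e+04 rad/s.
Step 2 — Component impedances:
  R: Z = R = 1170 Ω
  C: Z = 1/(jωC) = -j/(ω·C) = 0 - j717.5 Ω
Step 3 — Series combination: Z_total = R + C = 1170 - j717.5 Ω = 1372∠-31.5° Ω.
Step 4 — Source phasor: V = 10∠142.1° V = -7.891 + j6.143 V.
Step 5 — Current: I = V / Z = -0.007241 + j0.0008098 A = 0.007286∠173.6° A.
Step 6 — Complex power: S = V·I* = 0.06211 - j0.03809 VA.
Step 7 — Real power: P = Re(S) = 0.06211 W.
Step 8 — Reactive power: Q = Im(S) = -0.03809 VAR.
Step 9 — Apparent power: |S| = 0.07286 VA.
Step 10 — Power factor: PF = P/|S| = 0.8525 (leading).

(a) P = 0.06211 W  (b) Q = -0.03809 VAR  (c) S = 0.07286 VA  (d) PF = 0.8525 (leading)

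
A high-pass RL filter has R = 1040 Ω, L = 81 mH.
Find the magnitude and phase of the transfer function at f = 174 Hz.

Step 1 — Angular frequency: ω = 2π·174 = 1093 rad/s.
Step 2 — Transfer function: H(jω) = jωL/(R + jωL).
Step 3 — Numerator jωL = j·88.56; denominator R + jωL = 1040 + j88.56.
Step 4 — H = 0.007198 + j0.08454.
Step 5 — Magnitude: |H| = 0.08484 (-21.4 dB); phase: φ = 85.1°.

|H| = 0.08484 (-21.4 dB), φ = 85.1°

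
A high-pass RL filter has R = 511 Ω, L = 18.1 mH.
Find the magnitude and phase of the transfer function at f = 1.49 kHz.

Step 1 — Angular frequency: ω = 2π·1490 = 9362 rad/s.
Step 2 — Transfer function: H(jω) = jωL/(R + jωL).
Step 3 — Numerator jωL = j·169.5; denominator R + jωL = 511 + j169.5.
Step 4 — H = 0.09907 + j0.2988.
Step 5 — Magnitude: |H| = 0.3148 (-10.0 dB); phase: φ = 71.7°.

|H| = 0.3148 (-10.0 dB), φ = 71.7°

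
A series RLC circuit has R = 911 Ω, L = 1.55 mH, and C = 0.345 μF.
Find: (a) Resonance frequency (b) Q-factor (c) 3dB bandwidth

Step 1 — Resonance condition Im(Z)=0 gives ω₀ = 1/√(LC).
Step 2 — ω₀ = 1/√(0.00155·3.45e-07) = 4.324e+04 rad/s.
Step 3 — f₀ = ω₀/(2π) = 6882 Hz.
Step 4 — Series Q: Q = ω₀L/R = 4.324e+04·0.00155/911 = 0.07358.
Step 5 — 3dB bandwidth: Δω = ω₀/Q = 5.877e+05 rad/s; BW = Δω/(2π) = 9.354e+04 Hz.

(a) f₀ = 6882 Hz  (b) Q = 0.07358  (c) BW = 9.354e+04 Hz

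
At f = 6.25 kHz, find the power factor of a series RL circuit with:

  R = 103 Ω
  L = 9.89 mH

Step 1 — Angular frequency: ω = 2π·f = 2π·6250 = 3.927e+04 rad/s.
Step 2 — Component impedances:
  R: Z = R = 103 Ω
  L: Z = jωL = j·3.927e+04·0.00989 = 0 + j388.4 Ω
Step 3 — Series combination: Z_total = R + L = 103 + j388.4 Ω = 401.8∠75.1° Ω.
Step 4 — Power factor: PF = cos(φ) = Re(Z)/|Z| = 103/401.8 = 0.2563.
Step 5 — Type: Im(Z) = 388.4 ⇒ lagging (phase φ = 75.1°).

PF = 0.2563 (lagging, φ = 75.1°)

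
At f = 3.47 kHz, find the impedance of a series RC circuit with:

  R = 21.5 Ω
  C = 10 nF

Step 1 — Angular frequency: ω = 2π·f = 2π·3470 = 2.18e+04 rad/s.
Step 2 — Component impedances:
  R: Z = R = 21.5 Ω
  C: Z = 1/(jωC) = -j/(ω·C) = 0 - j4587 Ω
Step 3 — Series combination: Z_total = R + C = 21.5 - j4587 Ω = 4587∠-89.7° Ω.

Z = 21.5 - j4587 Ω = 4587∠-89.7° Ω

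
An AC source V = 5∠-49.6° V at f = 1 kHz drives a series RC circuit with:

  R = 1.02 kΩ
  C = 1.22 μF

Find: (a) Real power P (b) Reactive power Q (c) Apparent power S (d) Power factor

Step 1 — Angular frequency: ω = 2π·f = 2π·1000 = 6283 rad/s.
Step 2 — Component impedances:
  R: Z = R = 1020 Ω
  C: Z = 1/(jωC) = -j/(ω·C) = 0 - j130.5 Ω
Step 3 — Series combination: Z_total = R + C = 1020 - j130.5 Ω = 1028∠-7.3° Ω.
Step 4 — Source phasor: V = 5∠-49.6° V = 3.241 - j3.808 V.
Step 5 — Current: I = V / Z = 0.003596 - j0.003273 A = 0.004862∠-42.3° A.
Step 6 — Complex power: S = V·I* = 0.02412 - j0.003084 VA.
Step 7 — Real power: P = Re(S) = 0.02412 W.
Step 8 — Reactive power: Q = Im(S) = -0.003084 VAR.
Step 9 — Apparent power: |S| = 0.02431 VA.
Step 10 — Power factor: PF = P/|S| = 0.9919 (leading).

(a) P = 0.02412 W  (b) Q = -0.003084 VAR  (c) S = 0.02431 VA  (d) PF = 0.9919 (leading)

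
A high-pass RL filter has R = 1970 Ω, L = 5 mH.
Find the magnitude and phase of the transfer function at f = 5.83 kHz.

Step 1 — Angular frequency: ω = 2π·5830 = 3.663e+04 rad/s.
Step 2 — Transfer function: H(jω) = jωL/(R + jωL).
Step 3 — Numerator jωL = j·183.2; denominator R + jωL = 1970 + j183.2.
Step 4 — H = 0.00857 + j0.09218.
Step 5 — Magnitude: |H| = 0.09257 (-20.7 dB); phase: φ = 84.7°.

|H| = 0.09257 (-20.7 dB), φ = 84.7°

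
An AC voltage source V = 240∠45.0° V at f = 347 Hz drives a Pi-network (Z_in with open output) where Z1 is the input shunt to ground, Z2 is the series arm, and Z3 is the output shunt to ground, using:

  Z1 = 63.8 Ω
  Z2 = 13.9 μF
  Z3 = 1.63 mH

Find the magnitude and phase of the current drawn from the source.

Step 1 — Angular frequency: ω = 2π·f = 2π·347 = 2180 rad/s.
Step 2 — Component impedances:
  Z1: Z = R = 63.8 Ω
  Z2: Z = 1/(jωC) = -j/(ω·C) = 0 - j33 Ω
  Z3: Z = jωL = j·2180·0.00163 = 0 + j3.554 Ω
Step 3 — With open output, the series arm Z2 and the output shunt Z3 appear in series to ground: Z2 + Z3 = 0 - j29.44 Ω.
Step 4 — Parallel with input shunt Z1: Z_in = Z1 || (Z2 + Z3) = 11.2 - j24.27 Ω = 26.73∠-65.2° Ω.
Step 5 — Source phasor: V = 240∠45.0° V = 169.7 + j169.7 V.
Step 6 — Ohm's law: I = V / Z_total = (169.7 + j169.7) / (11.2 - j24.27) = -3.104 + j8.424 A.
Step 7 — Convert to polar: |I| = 8.977 A, ∠I = 110.2°.

I = 8.977∠110.2° A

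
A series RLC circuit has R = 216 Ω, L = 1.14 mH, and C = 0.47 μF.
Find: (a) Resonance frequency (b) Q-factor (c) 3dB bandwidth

Step 1 — Resonance: ω₀ = 1/√(LC) = 1/√(0.00114·4.7e-07) = 4.32e+04 rad/s.
Step 2 — f₀ = ω₀/(2π) = 6876 Hz.
Step 3 — Series Q: Q = ω₀L/R = 4.32e+04·0.00114/216 = 0.228.
Step 4 — Bandwidth: Δω = ω₀/Q = 1.895e+05 rad/s; BW = Δω/(2π) = 3.016e+04 Hz.

(a) f₀ = 6876 Hz  (b) Q = 0.228  (c) BW = 3.016e+04 Hz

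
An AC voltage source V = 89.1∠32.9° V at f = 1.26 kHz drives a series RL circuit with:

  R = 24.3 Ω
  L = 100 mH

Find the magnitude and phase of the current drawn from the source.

Step 1 — Angular frequency: ω = 2π·f = 2π·1260 = 7917 rad/s.
Step 2 — Component impedances:
  R: Z = R = 24.3 Ω
  L: Z = jωL = j·7917·0.1 = 0 + j791.7 Ω
Step 3 — Series combination: Z_total = R + L = 24.3 + j791.7 Ω = 792.1∠88.2° Ω.
Step 4 — Source phasor: V = 89.1∠32.9° V = 74.81 + j48.4 V.
Step 5 — Ohm's law: I = V / Z_total = (74.81 + j48.4) / (24.3 + j791.7) = 0.06397 - j0.09253 A.
Step 6 — Convert to polar: |I| = 0.1125 A, ∠I = -55.3°.

I = 0.1125∠-55.3° A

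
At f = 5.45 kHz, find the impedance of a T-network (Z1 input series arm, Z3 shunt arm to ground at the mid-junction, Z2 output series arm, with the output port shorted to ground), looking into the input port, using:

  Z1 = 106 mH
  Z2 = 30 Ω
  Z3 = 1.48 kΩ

Step 1 — Angular frequency: ω = 2π·f = 2π·5450 = 3.424e+04 rad/s.
Step 2 — Component impedances:
  Z1: Z = jωL = j·3.424e+04·0.106 = 0 + j3630 Ω
  Z2: Z = R = 30 Ω
  Z3: Z = R = 1480 Ω
Step 3 — With the output port shorted to ground, the output series arm Z2 runs from the junction to ground; the shunt arm Z3 also runs from the junction to ground. They appear in parallel: Z3 || Z2 = 29.4 Ω.
Step 4 — Series with input arm Z1: Z_in = Z1 + (Z3 || Z2) = 29.4 + j3630 Ω = 3630∠89.5° Ω.

Z = 29.4 + j3630 Ω = 3630∠89.5° Ω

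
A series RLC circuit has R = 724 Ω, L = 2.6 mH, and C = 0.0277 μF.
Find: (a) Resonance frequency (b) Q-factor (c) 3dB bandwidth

Step 1 — Resonance condition Im(Z)=0 gives ω₀ = 1/√(LC).
Step 2 — ω₀ = 1/√(0.0026·2.77e-08) = 1.178e+05 rad/s.
Step 3 — f₀ = ω₀/(2π) = 1.875e+04 Hz.
Step 4 — Series Q: Q = ω₀L/R = 1.178e+05·0.0026/724 = 0.4232.
Step 5 — 3dB bandwidth: Δω = ω₀/Q = 2.785e+05 rad/s; BW = Δω/(2π) = 4.432e+04 Hz.

(a) f₀ = 1.875e+04 Hz  (b) Q = 0.4232  (c) BW = 4.432e+04 Hz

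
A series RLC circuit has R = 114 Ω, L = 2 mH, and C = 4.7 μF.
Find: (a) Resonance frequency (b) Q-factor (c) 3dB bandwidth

Step 1 — Resonance condition Im(Z)=0 gives ω₀ = 1/√(LC).
Step 2 — ω₀ = 1/√(0.002·4.7e-06) = 1.031e+04 rad/s.
Step 3 — f₀ = ω₀/(2π) = 1642 Hz.
Step 4 — Series Q: Q = ω₀L/R = 1.031e+04·0.002/114 = 0.181.
Step 5 — 3dB bandwidth: Δω = ω₀/Q = 5.7e+04 rad/s; BW = Δω/(2π) = 9072 Hz.

(a) f₀ = 1642 Hz  (b) Q = 0.181  (c) BW = 9072 Hz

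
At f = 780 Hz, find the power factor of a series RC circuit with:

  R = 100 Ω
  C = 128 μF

Step 1 — Angular frequency: ω = 2π·f = 2π·780 = 4901 rad/s.
Step 2 — Component impedances:
  R: Z = R = 100 Ω
  C: Z = 1/(jωC) = -j/(ω·C) = 0 - j1.594 Ω
Step 3 — Series combination: Z_total = R + C = 100 - j1.594 Ω = 100∠-0.9° Ω.
Step 4 — Power factor: PF = cos(φ) = Re(Z)/|Z| = 100/100.01 = 0.9999.
Step 5 — Type: Im(Z) = -1.594 ⇒ leading (phase φ = -0.9°).

PF = 0.9999 (leading, φ = -0.9°)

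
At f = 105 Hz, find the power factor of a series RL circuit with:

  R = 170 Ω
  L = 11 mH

Step 1 — Angular frequency: ω = 2π·f = 2π·105 = 659.7 rad/s.
Step 2 — Component impedances:
  R: Z = R = 170 Ω
  L: Z = jωL = j·659.7·0.011 = 0 + j7.257 Ω
Step 3 — Series combination: Z_total = R + L = 170 + j7.257 Ω = 170.2∠2.4° Ω.
Step 4 — Power factor: PF = cos(φ) = Re(Z)/|Z| = 170/170.15 = 0.9991.
Step 5 — Type: Im(Z) = 7.257 ⇒ lagging (phase φ = 2.4°).

PF = 0.9991 (lagging, φ = 2.4°)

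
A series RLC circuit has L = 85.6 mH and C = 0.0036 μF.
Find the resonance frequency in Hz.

Step 1 — Resonance condition Im(Z)=0 gives ω₀ = 1/√(LC).
Step 2 — ω₀ = 1/√(0.0856·3.6e-09) = 5.697e+04 rad/s.
Step 3 — f₀ = ω₀/(2π) = 9066 Hz.

f₀ = 9066 Hz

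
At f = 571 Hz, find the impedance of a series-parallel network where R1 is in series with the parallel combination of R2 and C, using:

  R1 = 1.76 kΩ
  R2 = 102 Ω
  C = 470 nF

Step 1 — Angular frequency: ω = 2π·f = 2π·571 = 3588 rad/s.
Step 2 — Component impedances:
  R1: Z = R = 1760 Ω
  R2: Z = R = 102 Ω
  C: Z = 1/(jωC) = -j/(ω·C) = 0 - j593 Ω
Step 3 — Parallel branch: R2 || C = 1/(1/R2 + 1/C) = 99.07 - j17.04 Ω.
Step 4 — Series with R1: Z_total = R1 + (R2 || C) = 1859 - j17.04 Ω = 1859∠-0.5° Ω.

Z = 1859 - j17.04 Ω = 1859∠-0.5° Ω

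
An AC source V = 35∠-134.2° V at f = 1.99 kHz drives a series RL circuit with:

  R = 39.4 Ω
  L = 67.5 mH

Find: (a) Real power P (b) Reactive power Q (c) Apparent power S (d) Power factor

Step 1 — Angular frequency: ω = 2π·f = 2π·1990 = 1.25e+04 rad/s.
Step 2 — Component impedances:
  R: Z = R = 39.4 Ω
  L: Z = jωL = j·1.25e+04·0.0675 = 0 + j844 Ω
Step 3 — Series combination: Z_total = R + L = 39.4 + j844 Ω = 844.9∠87.3° Ω.
Step 4 — Source phasor: V = 35∠-134.2° V = -24.4 - j25.09 V.
Step 5 — Current: I = V / Z = -0.03101 + j0.02746 A = 0.04142∠138.5° A.
Step 6 — Complex power: S = V·I* = 0.06761 + j1.448 VA.
Step 7 — Real power: P = Re(S) = 0.06761 W.
Step 8 — Reactive power: Q = Im(S) = 1.448 VAR.
Step 9 — Apparent power: |S| = 1.45 VA.
Step 10 — Power factor: PF = P/|S| = 0.04663 (lagging).

(a) P = 0.06761 W  (b) Q = 1.448 VAR  (c) S = 1.45 VA  (d) PF = 0.04663 (lagging)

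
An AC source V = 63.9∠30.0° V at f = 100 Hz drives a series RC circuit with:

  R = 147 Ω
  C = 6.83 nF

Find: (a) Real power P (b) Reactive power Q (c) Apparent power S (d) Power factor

Step 1 — Angular frequency: ω = 2π·f = 2π·100 = 628.3 rad/s.
Step 2 — Component impedances:
  R: Z = R = 147 Ω
  C: Z = 1/(jωC) = -j/(ω·C) = 0 - j2.33e+05 Ω
Step 3 — Series combination: Z_total = R + C = 147 - j2.33e+05 Ω = 2.33e+05∠-90.0° Ω.
Step 4 — Source phasor: V = 63.9∠30.0° V = 55.34 + j31.95 V.
Step 5 — Current: I = V / Z = -0.000137 + j0.0002376 A = 0.0002742∠120.0° A.
Step 6 — Complex power: S = V·I* = 1.105e-05 - j0.01752 VA.
Step 7 — Real power: P = Re(S) = 1.105e-05 W.
Step 8 — Reactive power: Q = Im(S) = -0.01752 VAR.
Step 9 — Apparent power: |S| = 0.01752 VA.
Step 10 — Power factor: PF = P/|S| = 0.0006308 (leading).

(a) P = 1.105e-05 W  (b) Q = -0.01752 VAR  (c) S = 0.01752 VA  (d) PF = 0.0006308 (leading)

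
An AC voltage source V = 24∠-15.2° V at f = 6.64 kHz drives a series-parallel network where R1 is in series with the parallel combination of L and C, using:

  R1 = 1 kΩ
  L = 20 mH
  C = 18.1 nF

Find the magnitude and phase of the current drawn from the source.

Step 1 — Angular frequency: ω = 2π·f = 2π·6640 = 4.172e+04 rad/s.
Step 2 — Component impedances:
  R1: Z = R = 1000 Ω
  L: Z = jωL = j·4.172e+04·0.02 = 0 + j834.4 Ω
  C: Z = 1/(jωC) = -j/(ω·C) = 0 - j1324 Ω
Step 3 — Parallel branch: L || C = 1/(1/L + 1/C) = 0 + j2256 Ω.
Step 4 — Series with R1: Z_total = R1 + (L || C) = 1000 + j2256 Ω = 2467∠66.1° Ω.
Step 5 — Source phasor: V = 24∠-15.2° V = 23.16 - j6.293 V.
Step 6 — Ohm's law: I = V / Z_total = (23.16 - j6.293) / (1000 + j2256) = 0.001473 - j0.009615 A.
Step 7 — Convert to polar: |I| = 0.009727 A, ∠I = -81.3°.

I = 0.009727∠-81.3° A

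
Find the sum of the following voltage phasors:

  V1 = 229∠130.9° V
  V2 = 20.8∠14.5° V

Step 1 — Convert each phasor to rectangular form:
  V1 = 229·(cos(130.9°) + j·sin(130.9°)) = -149.9 + j173.1 V
  V2 = 20.8·(cos(14.5°) + j·sin(14.5°)) = 20.14 + j5.208 V
Step 2 — Sum components: V_total = -129.8 + j178.3 V.
Step 3 — Convert to polar: |V_total| = 220.5 V, ∠V_total = 126.1°.

V_total = 220.5∠126.1° V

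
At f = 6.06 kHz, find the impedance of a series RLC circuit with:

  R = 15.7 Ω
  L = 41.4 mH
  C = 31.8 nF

Step 1 — Angular frequency: ω = 2π·f = 2π·6060 = 3.808e+04 rad/s.
Step 2 — Component impedances:
  R: Z = R = 15.7 Ω
  L: Z = jωL = j·3.808e+04·0.0414 = 0 + j1576 Ω
  C: Z = 1/(jωC) = -j/(ω·C) = 0 - j825.9 Ω
Step 3 — Series combination: Z_total = R + L + C = 15.7 + j750.5 Ω = 750.6∠88.8° Ω.

Z = 15.7 + j750.5 Ω = 750.6∠88.8° Ω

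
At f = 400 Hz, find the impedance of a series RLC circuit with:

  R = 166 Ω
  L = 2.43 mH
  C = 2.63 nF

Step 1 — Angular frequency: ω = 2π·f = 2π·400 = 2513 rad/s.
Step 2 — Component impedances:
  R: Z = R = 166 Ω
  L: Z = jωL = j·2513·0.00243 = 0 + j6.107 Ω
  C: Z = 1/(jωC) = -j/(ω·C) = 0 - j1.513e+05 Ω
Step 3 — Series combination: Z_total = R + L + C = 166 - j1.513e+05 Ω = 1.513e+05∠-89.9° Ω.

Z = 166 - j1.513e+05 Ω = 1.513e+05∠-89.9° Ω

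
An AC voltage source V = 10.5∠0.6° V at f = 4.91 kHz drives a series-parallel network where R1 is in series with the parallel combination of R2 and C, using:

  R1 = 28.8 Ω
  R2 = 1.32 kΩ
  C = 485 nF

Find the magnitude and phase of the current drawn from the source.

Step 1 — Angular frequency: ω = 2π·f = 2π·4910 = 3.085e+04 rad/s.
Step 2 — Component impedances:
  R1: Z = R = 28.8 Ω
  R2: Z = R = 1320 Ω
  C: Z = 1/(jωC) = -j/(ω·C) = 0 - j66.83 Ω
Step 3 — Parallel branch: R2 || C = 1/(1/R2 + 1/C) = 3.375 - j66.66 Ω.
Step 4 — Series with R1: Z_total = R1 + (R2 || C) = 32.18 - j66.66 Ω = 74.02∠-64.2° Ω.
Step 5 — Source phasor: V = 10.5∠0.6° V = 10.5 + j0.11 V.
Step 6 — Ohm's law: I = V / Z_total = (10.5 + j0.11) / (32.18 - j66.66) = 0.06032 + j0.1284 A.
Step 7 — Convert to polar: |I| = 0.1419 A, ∠I = 64.8°.

I = 0.1419∠64.8° A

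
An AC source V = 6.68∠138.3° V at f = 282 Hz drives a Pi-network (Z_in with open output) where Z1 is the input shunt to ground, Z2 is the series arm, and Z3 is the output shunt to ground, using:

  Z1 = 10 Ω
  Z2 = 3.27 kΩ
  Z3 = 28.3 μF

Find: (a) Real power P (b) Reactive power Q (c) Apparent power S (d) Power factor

Step 1 — Angular frequency: ω = 2π·f = 2π·282 = 1772 rad/s.
Step 2 — Component impedances:
  Z1: Z = R = 10 Ω
  Z2: Z = R = 3270 Ω
  Z3: Z = 1/(jωC) = -j/(ω·C) = 0 - j19.94 Ω
Step 3 — With open output, the series arm Z2 and the output shunt Z3 appear in series to ground: Z2 + Z3 = 3270 - j19.94 Ω.
Step 4 — Parallel with input shunt Z1: Z_in = Z1 || (Z2 + Z3) = 9.97 - j0.0001854 Ω = 9.97∠-0.0° Ω.
Step 5 — Source phasor: V = 6.68∠138.3° V = -4.988 + j4.444 V.
Step 6 — Current: I = V / Z = -0.5003 + j0.4457 A = 0.67∠138.3° A.
Step 7 — Complex power: S = V·I* = 4.476 - j8.322e-05 VA.
Step 8 — Real power: P = Re(S) = 4.476 W.
Step 9 — Reactive power: Q = Im(S) = -8.322e-05 VAR.
Step 10 — Apparent power: |S| = 4.476 VA.
Step 11 — Power factor: PF = P/|S| = 1 (leading).

(a) P = 4.476 W  (b) Q = -8.322e-05 VAR  (c) S = 4.476 VA  (d) PF = 1 (leading)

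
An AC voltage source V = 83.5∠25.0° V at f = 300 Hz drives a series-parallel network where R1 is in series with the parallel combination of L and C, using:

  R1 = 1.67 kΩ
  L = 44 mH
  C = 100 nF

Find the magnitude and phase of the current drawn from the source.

Step 1 — Angular frequency: ω = 2π·f = 2π·300 = 1885 rad/s.
Step 2 — Component impedances:
  R1: Z = R = 1670 Ω
  L: Z = jωL = j·1885·0.044 = 0 + j82.94 Ω
  C: Z = 1/(jωC) = -j/(ω·C) = 0 - j5305 Ω
Step 3 — Parallel branch: L || C = 1/(1/L + 1/C) = 0 + j84.26 Ω.
Step 4 — Series with R1: Z_total = R1 + (L || C) = 1670 + j84.26 Ω = 1672∠2.9° Ω.
Step 5 — Source phasor: V = 83.5∠25.0° V = 75.68 + j35.29 V.
Step 6 — Ohm's law: I = V / Z_total = (75.68 + j35.29) / (1670 + j84.26) = 0.04626 + j0.0188 A.
Step 7 — Convert to polar: |I| = 0.04994 A, ∠I = 22.1°.

I = 0.04994∠22.1° A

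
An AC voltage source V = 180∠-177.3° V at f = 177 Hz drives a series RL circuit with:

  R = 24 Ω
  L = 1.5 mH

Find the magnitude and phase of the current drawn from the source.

Step 1 — Angular frequency: ω = 2π·f = 2π·177 = 1112 rad/s.
Step 2 — Component impedances:
  R: Z = R = 24 Ω
  L: Z = jωL = j·1112·0.0015 = 0 + j1.668 Ω
Step 3 — Series combination: Z_total = R + L = 24 + j1.668 Ω = 24.06∠4.0° Ω.
Step 4 — Source phasor: V = 180∠-177.3° V = -179.8 - j8.479 V.
Step 5 — Ohm's law: I = V / Z_total = (-179.8 - j8.479) / (24 + j1.668) = -7.48 + j0.1666 A.
Step 6 — Convert to polar: |I| = 7.482 A, ∠I = 178.7°.

I = 7.482∠178.7° A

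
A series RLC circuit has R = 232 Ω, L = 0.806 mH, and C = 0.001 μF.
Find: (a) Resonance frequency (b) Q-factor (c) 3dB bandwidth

Step 1 — Resonance condition Im(Z)=0 gives ω₀ = 1/√(LC).
Step 2 — ω₀ = 1/√(0.000806·1e-09) = 1.114e+06 rad/s.
Step 3 — f₀ = ω₀/(2π) = 1.773e+05 Hz.
Step 4 — Series Q: Q = ω₀L/R = 1.114e+06·0.000806/232 = 3.87.
Step 5 — 3dB bandwidth: Δω = ω₀/Q = 2.878e+05 rad/s; BW = Δω/(2π) = 4.581e+04 Hz.

(a) f₀ = 1.773e+05 Hz  (b) Q = 3.87  (c) BW = 4.581e+04 Hz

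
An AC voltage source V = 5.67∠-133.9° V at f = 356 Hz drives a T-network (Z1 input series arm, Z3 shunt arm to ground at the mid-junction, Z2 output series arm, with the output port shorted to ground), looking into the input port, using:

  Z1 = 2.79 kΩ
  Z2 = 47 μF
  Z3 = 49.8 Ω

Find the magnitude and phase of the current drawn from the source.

Step 1 — Angular frequency: ω = 2π·f = 2π·356 = 2237 rad/s.
Step 2 — Component impedances:
  Z1: Z = R = 2790 Ω
  Z2: Z = 1/(jωC) = -j/(ω·C) = 0 - j9.512 Ω
  Z3: Z = R = 49.8 Ω
Step 3 — With the output port shorted to ground, the output series arm Z2 runs from the junction to ground; the shunt arm Z3 also runs from the junction to ground. They appear in parallel: Z3 || Z2 = 1.753 - j9.177 Ω.
Step 4 — Series with input arm Z1: Z_in = Z1 + (Z3 || Z2) = 2792 - j9.177 Ω = 2792∠-0.2° Ω.
Step 5 — Source phasor: V = 5.67∠-133.9° V = -3.932 - j4.086 V.
Step 6 — Ohm's law: I = V / Z_total = (-3.932 - j4.086) / (2792 - j9.177) = -0.001403 - j0.001468 A.
Step 7 — Convert to polar: |I| = 0.002031 A, ∠I = -133.7°.

I = 0.002031∠-133.7° A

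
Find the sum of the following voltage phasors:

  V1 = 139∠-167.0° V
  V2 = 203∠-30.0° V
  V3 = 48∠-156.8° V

Step 1 — Convert each phasor to rectangular form:
  V1 = 139·(cos(-167.0°) + j·sin(-167.0°)) = -135.4 - j31.27 V
  V2 = 203·(cos(-30.0°) + j·sin(-30.0°)) = 175.8 - j101.5 V
  V3 = 48·(cos(-156.8°) + j·sin(-156.8°)) = -44.12 - j18.91 V
Step 2 — Sum components: V_total = -3.753 - j151.7 V.
Step 3 — Convert to polar: |V_total| = 151.7 V, ∠V_total = -91.4°.

V_total = 151.7∠-91.4° V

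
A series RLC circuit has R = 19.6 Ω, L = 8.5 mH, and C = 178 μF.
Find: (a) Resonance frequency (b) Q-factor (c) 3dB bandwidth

Step 1 — Resonance: ω₀ = 1/√(LC) = 1/√(0.0085·0.000178) = 813 rad/s.
Step 2 — f₀ = ω₀/(2π) = 129.4 Hz.
Step 3 — Series Q: Q = ω₀L/R = 813·0.0085/19.6 = 0.3526.
Step 4 — Bandwidth: Δω = ω₀/Q = 2306 rad/s; BW = Δω/(2π) = 367 Hz.

(a) f₀ = 129.4 Hz  (b) Q = 0.3526  (c) BW = 367 Hz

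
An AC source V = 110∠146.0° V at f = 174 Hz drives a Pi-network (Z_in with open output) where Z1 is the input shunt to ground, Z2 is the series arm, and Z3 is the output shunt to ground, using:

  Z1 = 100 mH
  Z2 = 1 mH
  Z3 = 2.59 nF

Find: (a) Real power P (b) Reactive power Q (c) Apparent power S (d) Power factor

Step 1 — Angular frequency: ω = 2π·f = 2π·174 = 1093 rad/s.
Step 2 — Component impedances:
  Z1: Z = jωL = j·1093·0.1 = 0 + j109.3 Ω
  Z2: Z = jωL = j·1093·0.001 = 0 + j1.093 Ω
  Z3: Z = 1/(jωC) = -j/(ω·C) = 0 - j3.532e+05 Ω
Step 3 — With open output, the series arm Z2 and the output shunt Z3 appear in series to ground: Z2 + Z3 = 0 - j3.532e+05 Ω.
Step 4 — Parallel with input shunt Z1: Z_in = Z1 || (Z2 + Z3) = 0 + j109.4 Ω = 109.4∠90.0° Ω.
Step 5 — Source phasor: V = 110∠146.0° V = -91.19 + j61.51 V.
Step 6 — Current: I = V / Z = 0.5625 + j0.8339 A = 1.006∠56.0° A.
Step 7 — Complex power: S = V·I* = 0 + j110.6 VA.
Step 8 — Real power: P = Re(S) = 0 W.
Step 9 — Reactive power: Q = Im(S) = 110.6 VAR.
Step 10 — Apparent power: |S| = 110.6 VA.
Step 11 — Power factor: PF = P/|S| = 0 (lagging).

(a) P = 0 W  (b) Q = 110.6 VAR  (c) S = 110.6 VA  (d) PF = 0 (lagging)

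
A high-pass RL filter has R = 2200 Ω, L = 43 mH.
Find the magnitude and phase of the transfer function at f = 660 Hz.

Step 1 — Angular frequency: ω = 2π·660 = 4147 rad/s.
Step 2 — Transfer function: H(jω) = jωL/(R + jωL).
Step 3 — Numerator jωL = j·178.3; denominator R + jωL = 2200 + j178.3.
Step 4 — H = 0.006527 + j0.08052.
Step 5 — Magnitude: |H| = 0.08079 (-21.9 dB); phase: φ = 85.4°.

|H| = 0.08079 (-21.9 dB), φ = 85.4°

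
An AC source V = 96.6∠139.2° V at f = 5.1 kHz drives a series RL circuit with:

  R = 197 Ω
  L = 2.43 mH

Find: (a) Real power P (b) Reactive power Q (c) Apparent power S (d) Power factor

Step 1 — Angular frequency: ω = 2π·f = 2π·5100 = 3.204e+04 rad/s.
Step 2 — Component impedances:
  R: Z = R = 197 Ω
  L: Z = jωL = j·3.204e+04·0.00243 = 0 + j77.87 Ω
Step 3 — Series combination: Z_total = R + L = 197 + j77.87 Ω = 211.8∠21.6° Ω.
Step 4 — Source phasor: V = 96.6∠139.2° V = -73.13 + j63.12 V.
Step 5 — Current: I = V / Z = -0.2115 + j0.404 A = 0.456∠117.6° A.
Step 6 — Complex power: S = V·I* = 40.97 + j16.19 VA.
Step 7 — Real power: P = Re(S) = 40.97 W.
Step 8 — Reactive power: Q = Im(S) = 16.19 VAR.
Step 9 — Apparent power: |S| = 44.05 VA.
Step 10 — Power factor: PF = P/|S| = 0.93 (lagging).

(a) P = 40.97 W  (b) Q = 16.19 VAR  (c) S = 44.05 VA  (d) PF = 0.93 (lagging)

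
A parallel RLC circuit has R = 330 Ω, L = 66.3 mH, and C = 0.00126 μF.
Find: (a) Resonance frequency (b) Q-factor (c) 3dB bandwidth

Step 1 — Resonance: ω₀ = 1/√(LC) = 1/√(0.0663·1.26e-09) = 1.094e+05 rad/s.
Step 2 — f₀ = ω₀/(2π) = 1.741e+04 Hz.
Step 3 — Parallel Q: Q = R/(ω₀L) = 330/(1.094e+05·0.0663) = 0.04549.
Step 4 — Bandwidth: Δω = ω₀/Q = 2.405e+06 rad/s; BW = Δω/(2π) = 3.828e+05 Hz.

(a) f₀ = 1.741e+04 Hz  (b) Q = 0.04549  (c) BW = 3.828e+05 Hz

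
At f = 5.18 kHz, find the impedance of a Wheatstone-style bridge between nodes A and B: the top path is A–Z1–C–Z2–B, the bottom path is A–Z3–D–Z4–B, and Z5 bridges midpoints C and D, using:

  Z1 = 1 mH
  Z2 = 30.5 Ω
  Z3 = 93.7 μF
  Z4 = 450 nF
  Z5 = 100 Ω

Step 1 — Angular frequency: ω = 2π·f = 2π·5180 = 3.255e+04 rad/s.
Step 2 — Component impedances:
  Z1: Z = jωL = j·3.255e+04·0.001 = 0 + j32.55 Ω
  Z2: Z = R = 30.5 Ω
  Z3: Z = 1/(jωC) = -j/(ω·C) = 0 - j0.3279 Ω
  Z4: Z = 1/(jωC) = -j/(ω·C) = 0 - j68.28 Ω
  Z5: Z = R = 100 Ω
Step 3 — Bridge requires nodal analysis (the Z5 bridge couples midpoints C and D, so the two paths cannot be reduced to a simple series/parallel combination). Setting node B to ground and injecting 1 A at node A, the 3-node admittance system at A, C, D solves to V_A = Z_AB = 60.3 - j9.865 Ω = 61.11∠-9.3° Ω.

Z = 60.3 - j9.865 Ω = 61.11∠-9.3° Ω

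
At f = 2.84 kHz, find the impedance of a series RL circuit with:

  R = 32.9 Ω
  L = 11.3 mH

Step 1 — Angular frequency: ω = 2π·f = 2π·2840 = 1.784e+04 rad/s.
Step 2 — Component impedances:
  R: Z = R = 32.9 Ω
  L: Z = jωL = j·1.784e+04·0.0113 = 0 + j201.6 Ω
Step 3 — Series combination: Z_total = R + L = 32.9 + j201.6 Ω = 204.3∠80.7° Ω.

Z = 32.9 + j201.6 Ω = 204.3∠80.7° Ω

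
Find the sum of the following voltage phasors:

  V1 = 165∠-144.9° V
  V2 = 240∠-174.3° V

Step 1 — Convert each phasor to rectangular form:
  V1 = 165·(cos(-144.9°) + j·sin(-144.9°)) = -135 - j94.88 V
  V2 = 240·(cos(-174.3°) + j·sin(-174.3°)) = -238.8 - j23.84 V
Step 2 — Sum components: V_total = -373.8 - j118.7 V.
Step 3 — Convert to polar: |V_total| = 392.2 V, ∠V_total = -162.4°.

V_total = 392.2∠-162.4° V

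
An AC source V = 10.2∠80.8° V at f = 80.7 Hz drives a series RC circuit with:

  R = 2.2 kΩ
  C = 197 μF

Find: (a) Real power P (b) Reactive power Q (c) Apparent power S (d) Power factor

Step 1 — Angular frequency: ω = 2π·f = 2π·80.7 = 507.1 rad/s.
Step 2 — Component impedances:
  R: Z = R = 2200 Ω
  C: Z = 1/(jωC) = -j/(ω·C) = 0 - j10.01 Ω
Step 3 — Series combination: Z_total = R + C = 2200 - j10.01 Ω = 2200∠-0.3° Ω.
Step 4 — Source phasor: V = 10.2∠80.8° V = 1.631 + j10.07 V.
Step 5 — Current: I = V / Z = 0.0007204 + j0.00458 A = 0.004636∠81.1° A.
Step 6 — Complex power: S = V·I* = 0.04729 - j0.0002152 VA.
Step 7 — Real power: P = Re(S) = 0.04729 W.
Step 8 — Reactive power: Q = Im(S) = -0.0002152 VAR.
Step 9 — Apparent power: |S| = 0.04729 VA.
Step 10 — Power factor: PF = P/|S| = 1 (leading).

(a) P = 0.04729 W  (b) Q = -0.0002152 VAR  (c) S = 0.04729 VA  (d) PF = 1 (leading)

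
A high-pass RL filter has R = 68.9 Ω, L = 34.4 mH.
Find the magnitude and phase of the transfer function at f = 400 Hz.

Step 1 — Angular frequency: ω = 2π·400 = 2513 rad/s.
Step 2 — Transfer function: H(jω) = jωL/(R + jωL).
Step 3 — Numerator jωL = j·86.46; denominator R + jωL = 68.9 + j86.46.
Step 4 — H = 0.6116 + j0.4874.
Step 5 — Magnitude: |H| = 0.782 (-2.1 dB); phase: φ = 38.6°.

|H| = 0.782 (-2.1 dB), φ = 38.6°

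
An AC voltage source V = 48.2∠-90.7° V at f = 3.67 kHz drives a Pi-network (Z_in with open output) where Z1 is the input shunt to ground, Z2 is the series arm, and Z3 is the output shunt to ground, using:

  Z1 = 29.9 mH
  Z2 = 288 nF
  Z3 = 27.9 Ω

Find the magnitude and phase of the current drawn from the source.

Step 1 — Angular frequency: ω = 2π·f = 2π·3670 = 2.306e+04 rad/s.
Step 2 — Component impedances:
  Z1: Z = jωL = j·2.306e+04·0.0299 = 0 + j689.5 Ω
  Z2: Z = 1/(jωC) = -j/(ω·C) = 0 - j150.6 Ω
  Z3: Z = R = 27.9 Ω
Step 3 — With open output, the series arm Z2 and the output shunt Z3 appear in series to ground: Z2 + Z3 = 27.9 - j150.6 Ω.
Step 4 — Parallel with input shunt Z1: Z_in = Z1 || (Z2 + Z3) = 45.55 - j190.3 Ω = 195.7∠-76.5° Ω.
Step 5 — Source phasor: V = 48.2∠-90.7° V = -0.5889 - j48.2 V.
Step 6 — Ohm's law: I = V / Z_total = (-0.5889 - j48.2) / (45.55 - j190.3) = 0.2388 - j0.06026 A.
Step 7 — Convert to polar: |I| = 0.2463 A, ∠I = -14.2°.

I = 0.2463∠-14.2° A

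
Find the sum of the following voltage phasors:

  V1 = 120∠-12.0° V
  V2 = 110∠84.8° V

Step 1 — Convert each phasor to rectangular form:
  V1 = 120·(cos(-12.0°) + j·sin(-12.0°)) = 117.4 - j24.95 V
  V2 = 110·(cos(84.8°) + j·sin(84.8°)) = 9.97 + j109.5 V
Step 2 — Sum components: V_total = 127.3 + j84.6 V.
Step 3 — Convert to polar: |V_total| = 152.9 V, ∠V_total = 33.6°.

V_total = 152.9∠33.6° V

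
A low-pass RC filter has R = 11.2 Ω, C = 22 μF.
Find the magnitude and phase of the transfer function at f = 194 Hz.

Step 1 — Angular frequency: ω = 2π·194 = 1219 rad/s.
Step 2 — Transfer function: H(jω) = 1/(1 + jωRC).
Step 3 — Denominator: 1 + jωRC = 1 + j·1219·11.2·2.2e-05 = 1 + j0.3003.
Step 4 — H = 0.9173 - j0.2755.
Step 5 — Magnitude: |H| = 0.9577 (-0.4 dB); phase: φ = -16.7°.

|H| = 0.9577 (-0.4 dB), φ = -16.7°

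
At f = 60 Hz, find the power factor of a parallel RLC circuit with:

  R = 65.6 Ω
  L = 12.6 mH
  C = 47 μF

Step 1 — Angular frequency: ω = 2π·f = 2π·60 = 377 rad/s.
Step 2 — Component impedances:
  R: Z = R = 65.6 Ω
  L: Z = jωL = j·377·0.0126 = 0 + j4.75 Ω
  C: Z = 1/(jωC) = -j/(ω·C) = 0 - j56.44 Ω
Step 3 — Parallel combination: 1/Z_total = 1/R + 1/L + 1/C; Z_total = 0.4075 + j5.154 Ω = 5.17∠85.5° Ω.
Step 4 — Power factor: PF = cos(φ) = Re(Z)/|Z| = 0.4075/5.17 = 0.07882.
Step 5 — Type: Im(Z) = 5.154 ⇒ lagging (phase φ = 85.5°).

PF = 0.07882 (lagging, φ = 85.5°)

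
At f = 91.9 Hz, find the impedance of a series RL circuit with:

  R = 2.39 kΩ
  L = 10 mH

Step 1 — Angular frequency: ω = 2π·f = 2π·91.9 = 577.4 rad/s.
Step 2 — Component impedances:
  R: Z = R = 2390 Ω
  L: Z = jωL = j·577.4·0.01 = 0 + j5.774 Ω
Step 3 — Series combination: Z_total = R + L = 2390 + j5.774 Ω = 2390∠0.1° Ω.

Z = 2390 + j5.774 Ω = 2390∠0.1° Ω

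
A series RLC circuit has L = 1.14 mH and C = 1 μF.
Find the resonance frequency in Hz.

Step 1 — Resonance condition Im(Z)=0 gives ω₀ = 1/√(LC).
Step 2 — ω₀ = 1/√(0.00114·1e-06) = 2.962e+04 rad/s.
Step 3 — f₀ = ω₀/(2π) = 4714 Hz.

f₀ = 4714 Hz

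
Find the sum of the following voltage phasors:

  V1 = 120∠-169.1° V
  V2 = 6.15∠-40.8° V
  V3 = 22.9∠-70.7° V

Step 1 — Convert each phasor to rectangular form:
  V1 = 120·(cos(-169.1°) + j·sin(-169.1°)) = -117.8 - j22.69 V
  V2 = 6.15·(cos(-40.8°) + j·sin(-40.8°)) = 4.656 - j4.019 V
  V3 = 22.9·(cos(-70.7°) + j·sin(-70.7°)) = 7.569 - j21.61 V
Step 2 — Sum components: V_total = -105.6 - j48.32 V.
Step 3 — Convert to polar: |V_total| = 116.1 V, ∠V_total = -155.4°.

V_total = 116.1∠-155.4° V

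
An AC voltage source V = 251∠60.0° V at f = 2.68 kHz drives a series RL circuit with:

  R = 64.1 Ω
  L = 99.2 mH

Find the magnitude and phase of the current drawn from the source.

Step 1 — Angular frequency: ω = 2π·f = 2π·2680 = 1.684e+04 rad/s.
Step 2 — Component impedances:
  R: Z = R = 64.1 Ω
  L: Z = jωL = j·1.684e+04·0.0992 = 0 + j1670 Ω
Step 3 — Series combination: Z_total = R + L = 64.1 + j1670 Ω = 1672∠87.8° Ω.
Step 4 — Source phasor: V = 251∠60.0° V = 125.5 + j217.4 V.
Step 5 — Ohm's law: I = V / Z_total = (125.5 + j217.4) / (64.1 + j1670) = 0.1328 - j0.07003 A.
Step 6 — Convert to polar: |I| = 0.1502 A, ∠I = -27.8°.

I = 0.1502∠-27.8° A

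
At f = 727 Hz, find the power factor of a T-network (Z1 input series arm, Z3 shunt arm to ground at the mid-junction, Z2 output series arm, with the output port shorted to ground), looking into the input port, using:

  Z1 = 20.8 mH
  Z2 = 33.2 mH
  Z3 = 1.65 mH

Step 1 — Angular frequency: ω = 2π·f = 2π·727 = 4568 rad/s.
Step 2 — Component impedances:
  Z1: Z = jωL = j·4568·0.0208 = 0 + j95.01 Ω
  Z2: Z = jωL = j·4568·0.0332 = 0 + j151.7 Ω
  Z3: Z = jωL = j·4568·0.00165 = 0 + j7.537 Ω
Step 3 — With the output port shorted to ground, the output series arm Z2 runs from the junction to ground; the shunt arm Z3 also runs from the junction to ground. They appear in parallel: Z3 || Z2 = 0 + j7.18 Ω.
Step 4 — Series with input arm Z1: Z_in = Z1 + (Z3 || Z2) = 0 + j102.2 Ω = 102.2∠90.0° Ω.
Step 5 — Power factor: PF = cos(φ) = Re(Z)/|Z| = 0/102.2 = 0.
Step 6 — Type: Im(Z) = 102.2 ⇒ lagging (phase φ = 90.0°).

PF = 0 (lagging, φ = 90.0°)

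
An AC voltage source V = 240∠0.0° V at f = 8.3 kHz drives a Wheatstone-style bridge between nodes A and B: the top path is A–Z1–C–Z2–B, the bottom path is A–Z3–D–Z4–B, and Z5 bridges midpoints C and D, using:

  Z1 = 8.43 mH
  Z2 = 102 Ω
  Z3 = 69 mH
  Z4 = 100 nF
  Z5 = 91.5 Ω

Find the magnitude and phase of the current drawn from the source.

Step 1 — Angular frequency: ω = 2π·f = 2π·8300 = 5.215e+04 rad/s.
Step 2 — Component impedances:
  Z1: Z = jωL = j·5.215e+04·0.00843 = 0 + j439.6 Ω
  Z2: Z = R = 102 Ω
  Z3: Z = jωL = j·5.215e+04·0.069 = 0 + j3598 Ω
  Z4: Z = 1/(jωC) = -j/(ω·C) = 0 - j191.8 Ω
  Z5: Z = R = 91.5 Ω
Step 3 — Bridge requires nodal analysis (the Z5 bridge couples midpoints C and D, so the two paths cannot be reduced to a simple series/parallel combination). Setting node B to ground and injecting 1 A at node A, the 3-node admittance system at A, C, D solves to V_A = Z_AB = 70.18 + j359.3 Ω = 366.1∠78.9° Ω.
Step 4 — Source phasor: V = 240∠0.0° V = 240 V.
Step 5 — Ohm's law: I = V / Z_total = (240) / (70.18 + j359.3) = 0.1257 - j0.6435 A.
Step 6 — Convert to polar: |I| = 0.6556 A, ∠I = -78.9°.

I = 0.6556∠-78.9° A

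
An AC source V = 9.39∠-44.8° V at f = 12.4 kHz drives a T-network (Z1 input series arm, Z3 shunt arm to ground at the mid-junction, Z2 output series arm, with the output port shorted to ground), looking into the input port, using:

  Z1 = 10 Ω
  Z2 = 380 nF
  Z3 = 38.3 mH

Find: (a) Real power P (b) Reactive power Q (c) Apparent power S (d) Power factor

Step 1 — Angular frequency: ω = 2π·f = 2π·1.24e+04 = 7.791e+04 rad/s.
Step 2 — Component impedances:
  Z1: Z = R = 10 Ω
  Z2: Z = 1/(jωC) = -j/(ω·C) = 0 - j33.78 Ω
  Z3: Z = jωL = j·7.791e+04·0.0383 = 0 + j2984 Ω
Step 3 — With the output port shorted to ground, the output series arm Z2 runs from the junction to ground; the shunt arm Z3 also runs from the junction to ground. They appear in parallel: Z3 || Z2 = 0 - j34.16 Ω.
Step 4 — Series with input arm Z1: Z_in = Z1 + (Z3 || Z2) = 10 - j34.16 Ω = 35.6∠-73.7° Ω.
Step 5 — Source phasor: V = 9.39∠-44.8° V = 6.663 - j6.617 V.
Step 6 — Current: I = V / Z = 0.231 + j0.1274 A = 0.2638∠28.9° A.
Step 7 — Complex power: S = V·I* = 0.6958 - j2.377 VA.
Step 8 — Real power: P = Re(S) = 0.6958 W.
Step 9 — Reactive power: Q = Im(S) = -2.377 VAR.
Step 10 — Apparent power: |S| = 2.477 VA.
Step 11 — Power factor: PF = P/|S| = 0.2809 (leading).

(a) P = 0.6958 W  (b) Q = -2.377 VAR  (c) S = 2.477 VA  (d) PF = 0.2809 (leading)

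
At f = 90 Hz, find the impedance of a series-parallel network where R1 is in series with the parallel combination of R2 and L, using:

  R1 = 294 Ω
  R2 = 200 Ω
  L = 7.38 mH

Step 1 — Angular frequency: ω = 2π·f = 2π·90 = 565.5 rad/s.
Step 2 — Component impedances:
  R1: Z = R = 294 Ω
  R2: Z = R = 200 Ω
  L: Z = jωL = j·565.5·0.00738 = 0 + j4.173 Ω
Step 3 — Parallel branch: R2 || L = 1/(1/R2 + 1/L) = 0.08704 + j4.171 Ω.
Step 4 — Series with R1: Z_total = R1 + (R2 || L) = 294.1 + j4.171 Ω = 294.1∠0.8° Ω.

Z = 294.1 + j4.171 Ω = 294.1∠0.8° Ω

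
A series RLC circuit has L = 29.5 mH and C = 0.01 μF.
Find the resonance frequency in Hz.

Step 1 — Resonance condition Im(Z)=0 gives ω₀ = 1/√(LC).
Step 2 — ω₀ = 1/√(0.0295·1e-08) = 5.822e+04 rad/s.
Step 3 — f₀ = ω₀/(2π) = 9266 Hz.

f₀ = 9266 Hz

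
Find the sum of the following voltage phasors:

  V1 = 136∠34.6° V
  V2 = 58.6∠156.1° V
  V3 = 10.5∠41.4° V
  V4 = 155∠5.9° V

Step 1 — Convert each phasor to rectangular form:
  V1 = 136·(cos(34.6°) + j·sin(34.6°)) = 111.9 + j77.23 V
  V2 = 58.6·(cos(156.1°) + j·sin(156.1°)) = -53.58 + j23.74 V
  V3 = 10.5·(cos(41.4°) + j·sin(41.4°)) = 7.876 + j6.944 V
  V4 = 155·(cos(5.9°) + j·sin(5.9°)) = 154.2 + j15.93 V
Step 2 — Sum components: V_total = 220.4 + j123.8 V.
Step 3 — Convert to polar: |V_total| = 252.8 V, ∠V_total = 29.3°.

V_total = 252.8∠29.3° V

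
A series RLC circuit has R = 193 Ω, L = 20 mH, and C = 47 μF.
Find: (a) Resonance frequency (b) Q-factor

Step 1 — Resonance condition Im(Z)=0 gives ω₀ = 1/√(LC).
Step 2 — ω₀ = 1/√(0.02·4.7e-05) = 1031 rad/s.
Step 3 — f₀ = ω₀/(2π) = 164.2 Hz.
Step 4 — Series Q: Q = ω₀L/R = 1031·0.02/193 = 0.1069.

(a) f₀ = 164.2 Hz  (b) Q = 0.1069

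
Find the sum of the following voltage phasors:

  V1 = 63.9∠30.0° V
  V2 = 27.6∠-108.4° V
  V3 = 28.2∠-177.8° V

Step 1 — Convert each phasor to rectangular form:
  V1 = 63.9·(cos(30.0°) + j·sin(30.0°)) = 55.34 + j31.95 V
  V2 = 27.6·(cos(-108.4°) + j·sin(-108.4°)) = -8.712 - j26.19 V
  V3 = 28.2·(cos(-177.8°) + j·sin(-177.8°)) = -28.18 - j1.083 V
Step 2 — Sum components: V_total = 18.45 + j4.678 V.
Step 3 — Convert to polar: |V_total| = 19.03 V, ∠V_total = 14.2°.

V_total = 19.03∠14.2° V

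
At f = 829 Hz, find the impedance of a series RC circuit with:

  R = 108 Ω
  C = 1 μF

Step 1 — Angular frequency: ω = 2π·f = 2π·829 = 5209 rad/s.
Step 2 — Component impedances:
  R: Z = R = 108 Ω
  C: Z = 1/(jωC) = -j/(ω·C) = 0 - j192 Ω
Step 3 — Series combination: Z_total = R + C = 108 - j192 Ω = 220.3∠-60.6° Ω.

Z = 108 - j192 Ω = 220.3∠-60.6° Ω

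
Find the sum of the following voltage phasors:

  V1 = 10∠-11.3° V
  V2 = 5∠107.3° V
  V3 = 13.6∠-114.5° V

Step 1 — Convert each phasor to rectangular form:
  V1 = 10·(cos(-11.3°) + j·sin(-11.3°)) = 9.806 - j1.959 V
  V2 = 5·(cos(107.3°) + j·sin(107.3°)) = -1.487 + j4.774 V
  V3 = 13.6·(cos(-114.5°) + j·sin(-114.5°)) = -5.64 - j12.38 V
Step 2 — Sum components: V_total = 2.679 - j9.561 V.
Step 3 — Convert to polar: |V_total| = 9.929 V, ∠V_total = -74.3°.

V_total = 9.929∠-74.3° V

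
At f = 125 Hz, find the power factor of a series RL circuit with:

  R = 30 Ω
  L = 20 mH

Step 1 — Angular frequency: ω = 2π·f = 2π·125 = 785.4 rad/s.
Step 2 — Component impedances:
  R: Z = R = 30 Ω
  L: Z = jωL = j·785.4·0.02 = 0 + j15.71 Ω
Step 3 — Series combination: Z_total = R + L = 30 + j15.71 Ω = 33.86∠27.6° Ω.
Step 4 — Power factor: PF = cos(φ) = Re(Z)/|Z| = 30/33.864 = 0.8859.
Step 5 — Type: Im(Z) = 15.71 ⇒ lagging (phase φ = 27.6°).

PF = 0.8859 (lagging, φ = 27.6°)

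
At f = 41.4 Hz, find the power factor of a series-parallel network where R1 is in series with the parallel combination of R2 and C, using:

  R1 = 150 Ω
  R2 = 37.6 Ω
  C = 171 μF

Step 1 — Angular frequency: ω = 2π·f = 2π·41.4 = 260.1 rad/s.
Step 2 — Component impedances:
  R1: Z = R = 150 Ω
  R2: Z = R = 37.6 Ω
  C: Z = 1/(jωC) = -j/(ω·C) = 0 - j22.48 Ω
Step 3 — Parallel branch: R2 || C = 1/(1/R2 + 1/C) = 9.902 - j16.56 Ω.
Step 4 — Series with R1: Z_total = R1 + (R2 || C) = 159.9 - j16.56 Ω = 160.8∠-5.9° Ω.
Step 5 — Power factor: PF = cos(φ) = Re(Z)/|Z| = 159.9/160.76 = 0.9947.
Step 6 — Type: Im(Z) = -16.56 ⇒ leading (phase φ = -5.9°).

PF = 0.9947 (leading, φ = -5.9°)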